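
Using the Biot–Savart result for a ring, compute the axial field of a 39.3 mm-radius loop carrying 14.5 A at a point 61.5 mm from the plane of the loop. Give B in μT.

On the axis of a circular loop, B = μ₀IR² / [2(R²+z²)^(3/2)].
R² + z² = (0.0393)² + (0.0615)² = 0.005327 m², and (R²+z²)^(3/2) = 3.89×10⁻⁴ m³.
B = (4π×10⁻⁷ × 14.5 × 0.001544) / (2 × 3.89×10⁻⁴) = 3.62×10⁻⁵ T.

B ≈ 36.2 μT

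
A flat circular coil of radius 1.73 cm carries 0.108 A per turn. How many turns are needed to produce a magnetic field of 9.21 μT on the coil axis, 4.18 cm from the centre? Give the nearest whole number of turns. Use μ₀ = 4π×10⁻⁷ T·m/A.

N = 42

For an N-turn coil, B = Nμ₀IR²/[2(R²+z²)^(3/2)]. A single turn gives B₁ = 2.19×10⁻⁷ T with R = 0.0173 m, z = 0.0418 m.
N = B/B₁ = 9.21×10⁻⁶ / 2.19×10⁻⁷ = 41.98.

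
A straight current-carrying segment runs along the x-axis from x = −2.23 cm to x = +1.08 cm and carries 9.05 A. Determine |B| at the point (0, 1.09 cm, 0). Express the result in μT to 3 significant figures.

For a finite straight segment, B = (μ₀I/4πd)(sinθ₁ + sinθ₂), where θ₁, θ₂ are the angles from the perpendicular to each end.
The perpendicular distance is d = 0.0109 m; the end-offsets along the wire are a = 0.0223 m and b = 0.0108 m.
sinθ₁ = 0.0223/√(0.0223²+0.0109²) = 0.8984; sinθ₂ = 0.0108/√(0.0108²+0.0109²) = 0.7038.
B = (4π×10⁻⁷ × 9.05) / (4π × 0.0109) × (0.8984 + 0.7038) = 1.33×10⁻⁴ T.

B ≈ 133 μT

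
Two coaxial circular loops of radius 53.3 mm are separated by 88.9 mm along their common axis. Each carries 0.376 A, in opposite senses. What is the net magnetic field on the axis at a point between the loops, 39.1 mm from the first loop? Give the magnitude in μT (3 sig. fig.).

B ≈ 0.594 μT

Each loop contributes B = μ₀IR²/[2(R²+z²)^(3/2)] on the axis, with z measured from that loop.
Loop 1 (z = 0.0391 m): B₁ = 2.32×10⁻⁶ T. Loop 2 (z = 0.0498 m): B₂ = 1.73×10⁻⁶ T.
The fields oppose: B = |B₁ − B₂| = 5.94×10⁻⁷ T.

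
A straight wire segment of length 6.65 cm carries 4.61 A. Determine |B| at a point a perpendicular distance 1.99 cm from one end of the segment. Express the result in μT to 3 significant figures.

For a finite straight segment, B = (μ₀I/4πd)(sinθ₁ + sinθ₂), where θ₁, θ₂ are the angles from the perpendicular to each end.
The perpendicular foot is at one end, so the two end-offsets along the wire are 0 and L = 0.0665 m.
sinθ₁ = 0/√(0²+0.0199²) = 0.0000; sinθ₂ = 0.0665/√(0.0665²+0.0199²) = 0.9580.
B = (4π×10⁻⁷ × 4.61) / (4π × 0.0199) × (0.0000 + 0.9580) = 2.22×10⁻⁵ T.

B ≈ 22.2 μT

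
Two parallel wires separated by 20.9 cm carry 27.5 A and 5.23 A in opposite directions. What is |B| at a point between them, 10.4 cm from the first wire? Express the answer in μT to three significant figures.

Each long wire gives B = μ₀I/(2πd). Distances are d₁ = 0.104 m and d₂ = 0.105 m.
B₁ = 5.29×10⁻⁵ T, B₂ = 9.96×10⁻⁶ T.
Between antiparallel currents both contributions point the same way, so they add. B = B₁ + B₂ = 5.29×10⁻⁵ + 9.96×10⁻⁶ = 6.28×10⁻⁵ T.

B ≈ 62.8 μT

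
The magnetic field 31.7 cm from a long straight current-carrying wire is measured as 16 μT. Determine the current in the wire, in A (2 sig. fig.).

For a long straight wire B = μ₀I/(2πd), so I = 2πdB/μ₀.
I = 2π × 0.317 × 1.60×10⁻⁵ / (4π×10⁻⁷) = 25.4 A.

I ≈ 25 A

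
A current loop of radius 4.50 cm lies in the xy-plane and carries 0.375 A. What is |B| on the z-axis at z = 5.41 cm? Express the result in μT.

On the axis of a circular loop, B = μ₀IR² / [2(R²+z²)^(3/2)].
R² + z² = (0.045)² + (0.0541)² = 0.004952 m², and (R²+z²)^(3/2) = 3.48×10⁻⁴ m³.
B = (4π×10⁻⁷ × 0.375 × 0.002025) / (2 × 3.48×10⁻⁴) = 1.37×10⁻⁶ T.

B ≈ 1.37 μT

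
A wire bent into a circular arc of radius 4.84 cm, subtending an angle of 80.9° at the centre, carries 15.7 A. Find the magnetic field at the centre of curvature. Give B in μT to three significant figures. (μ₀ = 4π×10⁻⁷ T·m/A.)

The Biot–Savart field of a circular arc at its centre is B = μ₀Iφ/(4πR), with φ = 1.412 rad.
B = (4π×10⁻⁷ × 15.7 × 1.412) / (4π × 0.0484) = 4.58×10⁻⁵ T.

B ≈ 45.8 μT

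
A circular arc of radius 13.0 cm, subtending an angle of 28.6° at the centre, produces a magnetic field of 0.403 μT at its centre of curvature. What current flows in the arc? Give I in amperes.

I ≈ 1.05 A

For a circular arc, B = μ₀Iφ/(4πR) with φ in radians; here φ = 0.4992 rad.
So I = 4πRB/(μ₀φ) = 4π × 0.13 × 4.03×10⁻⁷ / (4π×10⁻⁷ × 0.4992) = 1.05 A.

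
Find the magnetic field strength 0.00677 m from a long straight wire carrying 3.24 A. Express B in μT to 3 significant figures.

For an infinitely long straight wire, B = μ₀I/(2πd).
B = (4π×10⁻⁷ × 3.24) / (2π × 0.00677) = 9.57×10⁻⁵ T.

B ≈ 95.7 μT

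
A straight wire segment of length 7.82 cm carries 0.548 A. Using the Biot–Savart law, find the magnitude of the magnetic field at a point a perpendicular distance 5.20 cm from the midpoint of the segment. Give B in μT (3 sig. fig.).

For a finite straight segment, B = (μ₀I/4πd)(sinθ₁ + sinθ₂), where θ₁, θ₂ are the angles from the perpendicular to each end.
The perpendicular from the point meets the wire at its midpoint, so each end is L/2 = 0.0391 m away along the wire.
sinθ₁ = 0.0391/√(0.0391²+0.052²) = 0.6010; sinθ₂ = 0.0391/√(0.0391²+0.052²) = 0.6010.
B = (4π×10⁻⁷ × 0.548) / (4π × 0.052) × (0.6010 + 0.6010) = 1.27×10⁻⁶ T.

B ≈ 1.27 μT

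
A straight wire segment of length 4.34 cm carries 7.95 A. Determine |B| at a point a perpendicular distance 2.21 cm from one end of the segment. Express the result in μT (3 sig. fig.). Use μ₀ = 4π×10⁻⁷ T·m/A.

B ≈ 32.1 μT

For a finite straight segment, B = (μ₀I/4πd)(sinθ₁ + sinθ₂), where θ₁, θ₂ are the angles from the perpendicular to each end.
The perpendicular foot is at one end, so the two end-offsets along the wire are 0 and L = 0.0434 m.
sinθ₁ = 0/√(0²+0.0221²) = 0.0000; sinθ₂ = 0.0434/√(0.0434²+0.0221²) = 0.8911.
B = (4π×10⁻⁷ × 7.95) / (4π × 0.0221) × (0.0000 + 0.8911) = 3.21×10⁻⁵ T.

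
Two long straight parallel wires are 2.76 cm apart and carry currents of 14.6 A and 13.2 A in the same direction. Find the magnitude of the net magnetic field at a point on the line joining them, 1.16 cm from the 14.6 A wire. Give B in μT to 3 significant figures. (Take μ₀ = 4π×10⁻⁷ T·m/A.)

Each long wire gives B = μ₀I/(2πd). Distances are d₁ = 0.0116 m and d₂ = 0.016 m.
B₁ = 2.52×10⁻⁴ T, B₂ = 1.65×10⁻⁴ T.
Between parallel currents the two contributions point in opposite directions, so they subtract. B = |B₁ − B₂| = |2.52×10⁻⁴ − 1.65×10⁻⁴| = 8.67×10⁻⁵ T.

B ≈ 86.7 μT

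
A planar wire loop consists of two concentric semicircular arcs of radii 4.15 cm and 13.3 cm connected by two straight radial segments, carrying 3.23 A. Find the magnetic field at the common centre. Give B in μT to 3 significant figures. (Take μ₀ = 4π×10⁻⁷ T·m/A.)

The radial connectors point toward the centre, so dl × r̂ = 0 and they contribute nothing.
Each semicircle gives μ₀I/(4R): inner arc 2.45×10⁻⁵ T, outer arc 7.63×10⁻⁶ T.
The two arcs carry current in opposite angular senses, so their fields oppose: B = |2.45×10⁻⁵ − 7.63×10⁻⁶| = 1.68×10⁻⁵ T.

B ≈ 16.8 μT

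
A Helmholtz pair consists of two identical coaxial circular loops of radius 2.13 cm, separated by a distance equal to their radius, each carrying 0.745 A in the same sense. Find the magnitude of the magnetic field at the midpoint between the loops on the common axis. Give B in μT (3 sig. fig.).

Each loop contributes B = μ₀IR²/[2(R²+z²)^(3/2)] on the axis, with z measured from that loop.
Loop 1 (z = 0.01065 m): B₁ = 1.57×10⁻⁵ T. Loop 2 (z = 0.01065 m): B₂ = 1.57×10⁻⁵ T.
The fields add: B = B₁ + B₂ = 3.15×10⁻⁵ T.

B ≈ 31.5 μT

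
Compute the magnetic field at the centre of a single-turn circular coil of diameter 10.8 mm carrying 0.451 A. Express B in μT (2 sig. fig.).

At the centre of a circular loop the Biot–Savart law gives B = μ₀I/(2R) (so R = 0.0054 m).
B = (4π×10⁻⁷ × 0.451) / (2 × 0.0054) = 5.25×10⁻⁵ T.

B ≈ 52 μT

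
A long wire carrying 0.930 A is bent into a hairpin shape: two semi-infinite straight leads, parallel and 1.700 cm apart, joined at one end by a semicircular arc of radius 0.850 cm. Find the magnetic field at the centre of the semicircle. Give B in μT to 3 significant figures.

B ≈ 56.3 μT

The semicircular arc contributes B_arc = μ₀I·π/(4πR) = μ₀I/(4R) = 3.44×10⁻⁵ T.
Each semi-infinite lead is at perpendicular distance R = 0.0085 m from the centre, with the perpendicular foot at its near end, so it contributes μ₀I/(4πR); both point the same way, together 2.19×10⁻⁵ T.
Arc and leads all point the same direction: B = 3.44×10⁻⁵ + 2.19×10⁻⁵ = 5.63×10⁻⁵ T.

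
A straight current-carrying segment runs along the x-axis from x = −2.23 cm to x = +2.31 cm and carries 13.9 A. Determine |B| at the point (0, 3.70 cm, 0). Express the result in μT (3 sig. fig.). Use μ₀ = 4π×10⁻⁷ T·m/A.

For a finite straight segment, B = (μ₀I/4πd)(sinθ₁ + sinθ₂), where θ₁, θ₂ are the angles from the perpendicular to each end.
The perpendicular distance is d = 0.037 m; the end-offsets along the wire are a = 0.0223 m and b = 0.0231 m.
sinθ₁ = 0.0223/√(0.0223²+0.037²) = 0.5162; sinθ₂ = 0.0231/√(0.0231²+0.037²) = 0.5296.
B = (4π×10⁻⁷ × 13.9) / (4π × 0.037) × (0.5162 + 0.5296) = 3.93×10⁻⁵ T.

B ≈ 39.3 μT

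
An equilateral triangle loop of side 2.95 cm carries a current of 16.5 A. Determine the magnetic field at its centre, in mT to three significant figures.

B ≈ 1.01 mT

Each side is a finite straight segment at perpendicular distance d = a/(2 tan(π/3)) = 0.008516 m from the centre, with end-angles ±π/3.
One side contributes B₁ = (μ₀I/4πd)·2 sin(π/3) = 3.36×10⁻⁴ T.
All 3 sides add in the same direction: B = 3 × 3.36×10⁻⁴ = 1.01×10⁻³ T.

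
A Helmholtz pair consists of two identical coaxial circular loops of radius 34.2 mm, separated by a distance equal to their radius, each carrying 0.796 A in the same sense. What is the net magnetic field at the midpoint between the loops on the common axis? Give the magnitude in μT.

B ≈ 20.9 μT

Each loop contributes B = μ₀IR²/[2(R²+z²)^(3/2)] on the axis, with z measured from that loop.
Loop 1 (z = 0.0171 m): B₁ = 1.05×10⁻⁵ T. Loop 2 (z = 0.0171 m): B₂ = 1.05×10⁻⁵ T.
The fields add: B = B₁ + B₂ = 2.09×10⁻⁵ T.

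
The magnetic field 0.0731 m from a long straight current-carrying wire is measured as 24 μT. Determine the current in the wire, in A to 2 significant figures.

I ≈ 8.8 A

For a long straight wire B = μ₀I/(2πd), so I = 2πdB/μ₀.
I = 2π × 0.0731 × 2.40×10⁻⁵ / (4π×10⁻⁷) = 8.77 A.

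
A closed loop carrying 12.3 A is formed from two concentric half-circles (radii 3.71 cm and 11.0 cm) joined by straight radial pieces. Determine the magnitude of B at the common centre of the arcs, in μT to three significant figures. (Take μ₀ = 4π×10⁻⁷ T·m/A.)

The radial connectors point toward the centre, so dl × r̂ = 0 and they contribute nothing.
Each semicircle gives μ₀I/(4R): inner arc 1.04×10⁻⁴ T, outer arc 3.51×10⁻⁵ T.
The two arcs carry current in opposite angular senses, so their fields oppose: B = |1.04×10⁻⁴ − 3.51×10⁻⁵| = 6.90×10⁻⁵ T.

B ≈ 69.0 μT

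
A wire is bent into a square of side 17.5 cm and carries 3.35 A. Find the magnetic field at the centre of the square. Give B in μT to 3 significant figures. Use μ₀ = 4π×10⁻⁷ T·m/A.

B ≈ 21.7 μT

Each side is a finite straight segment at perpendicular distance d = a/(2 tan(π/4)) = 0.0875 m from the centre, with end-angles ±π/4.
One side contributes B₁ = (μ₀I/4πd)·2 sin(π/4) = 5.41×10⁻⁶ T.
All 4 sides add in the same direction: B = 4 × 5.41×10⁻⁶ = 2.17×10⁻⁵ T.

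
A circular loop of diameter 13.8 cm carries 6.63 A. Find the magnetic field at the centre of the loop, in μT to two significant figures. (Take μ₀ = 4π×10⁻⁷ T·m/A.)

B ≈ 60 μT

At the centre of a circular loop the Biot–Savart law gives B = μ₀I/(2R) (so R = 0.069 m).
B = (4π×10⁻⁷ × 6.63) / (2 × 0.069) = 6.04×10⁻⁵ T.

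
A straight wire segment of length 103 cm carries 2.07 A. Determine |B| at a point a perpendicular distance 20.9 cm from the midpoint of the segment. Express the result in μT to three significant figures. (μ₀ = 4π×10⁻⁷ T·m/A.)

B ≈ 1.84 μT

For a finite straight segment, B = (μ₀I/4πd)(sinθ₁ + sinθ₂), where θ₁, θ₂ are the angles from the perpendicular to each end.
The perpendicular from the point meets the wire at its midpoint, so each end is L/2 = 0.515 m away along the wire.
sinθ₁ = 0.515/√(0.515²+0.209²) = 0.9266; sinθ₂ = 0.515/√(0.515²+0.209²) = 0.9266.
B = (4π×10⁻⁷ × 2.07) / (4π × 0.209) × (0.9266 + 0.9266) = 1.84×10⁻⁶ T.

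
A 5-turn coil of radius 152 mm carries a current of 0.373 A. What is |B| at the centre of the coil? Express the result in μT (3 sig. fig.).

B ≈ 7.71 μT

For an N-turn flat coil, B = Nμ₀I/(2R) with R = 0.152 m.
B = 5 × 1.54×10⁻⁶ T = 7.71×10⁻⁶ T.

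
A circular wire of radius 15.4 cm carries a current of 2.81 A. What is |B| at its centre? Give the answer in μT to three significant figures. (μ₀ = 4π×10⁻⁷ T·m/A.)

B ≈ 11.5 μT

At the centre of a circular loop the Biot–Savart law gives B = μ₀I/(2R).
B = (4π×10⁻⁷ × 2.81) / (2 × 0.154) = 1.15×10⁻⁵ T.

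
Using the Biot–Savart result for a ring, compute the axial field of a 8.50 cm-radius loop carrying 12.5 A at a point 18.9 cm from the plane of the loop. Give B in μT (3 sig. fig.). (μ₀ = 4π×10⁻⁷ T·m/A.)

On the axis of a circular loop, B = μ₀IR² / [2(R²+z²)^(3/2)].
R² + z² = (0.085)² + (0.189)² = 0.04295 m², and (R²+z²)^(3/2) = 8.90×10⁻³ m³.
B = (4π×10⁻⁷ × 12.5 × 0.007225) / (2 × 8.90×10⁻³) = 6.38×10⁻⁶ T.

B ≈ 6.38 μT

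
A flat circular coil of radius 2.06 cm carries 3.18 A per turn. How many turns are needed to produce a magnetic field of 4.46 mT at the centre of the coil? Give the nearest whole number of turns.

For an N-turn coil, B = Nμ₀I/(2R). A single turn gives B₁ = 9.70×10⁻⁵ T with R = 0.0206 m.
N = B/B₁ = 4.46×10⁻³ / 9.70×10⁻⁵ = 45.98.

N = 46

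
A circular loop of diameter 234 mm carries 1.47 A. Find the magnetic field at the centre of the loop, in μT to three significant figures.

At the centre of a circular loop the Biot–Savart law gives B = μ₀I/(2R) (so R = 0.117 m).
B = (4π×10⁻⁷ × 1.47) / (2 × 0.117) = 7.89×10⁻⁶ T.

B ≈ 7.89 μT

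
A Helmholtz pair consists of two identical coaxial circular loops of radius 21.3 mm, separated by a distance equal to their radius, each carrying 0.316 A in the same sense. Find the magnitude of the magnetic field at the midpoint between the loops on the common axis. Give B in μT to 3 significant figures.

B ≈ 13.3 μT

Each loop contributes B = μ₀IR²/[2(R²+z²)^(3/2)] on the axis, with z measured from that loop.
Loop 1 (z = 0.01065 m): B₁ = 6.67×10⁻⁶ T. Loop 2 (z = 0.01065 m): B₂ = 6.67×10⁻⁶ T.
The fields add: B = B₁ + B₂ = 1.33×10⁻⁵ T.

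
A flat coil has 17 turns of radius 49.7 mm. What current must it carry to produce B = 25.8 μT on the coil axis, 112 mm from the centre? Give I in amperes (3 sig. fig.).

For an N-turn coil, B = Nμ₀IR²/[2(R²+z²)^(3/2)] with R = 0.0497 m, z = 0.112 m, so I = 2B(R²+z²)^(3/2)/(Nμ₀R²) = 2 × 2.58×10⁻⁵ × 1.84×10⁻³ / (17 × 4π×10⁻⁷ × 0.00247) = 1.80 A.

I ≈ 1.80 A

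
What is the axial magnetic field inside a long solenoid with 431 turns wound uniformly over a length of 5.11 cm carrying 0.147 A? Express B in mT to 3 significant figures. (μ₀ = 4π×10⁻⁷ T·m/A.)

Inside a long solenoid, B = μ₀nI with n = 8434 turns/m.
B = 4π×10⁻⁷ × 8434 × 0.147 = 1.56×10⁻³ T.

B ≈ 1.56 mT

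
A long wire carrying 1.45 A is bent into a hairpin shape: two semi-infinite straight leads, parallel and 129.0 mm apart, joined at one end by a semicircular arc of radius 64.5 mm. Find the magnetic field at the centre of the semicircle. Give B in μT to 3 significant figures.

B ≈ 11.6 μT

The semicircular arc contributes B_arc = μ₀I·π/(4πR) = μ₀I/(4R) = 7.06×10⁻⁶ T.
Each semi-infinite lead is at perpendicular distance R = 0.0645 m from the centre, with the perpendicular foot at its near end, so it contributes μ₀I/(4πR); both point the same way, together 4.50×10⁻⁶ T.
Arc and leads all point the same direction: B = 7.06×10⁻⁶ + 4.50×10⁻⁶ = 1.16×10⁻⁵ T.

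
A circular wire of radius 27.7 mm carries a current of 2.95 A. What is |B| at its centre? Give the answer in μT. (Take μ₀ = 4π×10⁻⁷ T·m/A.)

B ≈ 66.9 μT

At the centre of a circular loop the Biot–Savart law gives B = μ₀I/(2R).
B = (4π×10⁻⁷ × 2.95) / (2 × 0.0277) = 6.69×10⁻⁵ T.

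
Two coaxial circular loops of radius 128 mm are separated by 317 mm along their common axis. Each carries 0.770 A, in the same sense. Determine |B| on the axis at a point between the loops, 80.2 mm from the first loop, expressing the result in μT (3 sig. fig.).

B ≈ 2.71 μT

Each loop contributes B = μ₀IR²/[2(R²+z²)^(3/2)] on the axis, with z measured from that loop.
Loop 1 (z = 0.0802 m): B₁ = 2.30×10⁻⁶ T. Loop 2 (z = 0.2368 m): B₂ = 4.06×10⁻⁷ T.
The fields add: B = B₁ + B₂ = 2.71×10⁻⁶ T.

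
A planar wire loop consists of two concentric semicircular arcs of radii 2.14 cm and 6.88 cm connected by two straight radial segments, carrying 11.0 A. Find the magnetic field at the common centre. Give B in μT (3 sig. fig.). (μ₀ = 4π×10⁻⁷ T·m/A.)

The radial connectors point toward the centre, so dl × r̂ = 0 and they contribute nothing.
Each semicircle gives μ₀I/(4R): inner arc 1.61×10⁻⁴ T, outer arc 5.02×10⁻⁵ T.
The two arcs carry current in opposite angular senses, so their fields oppose: B = |1.61×10⁻⁴ − 5.02×10⁻⁵| = 1.11×10⁻⁴ T.

B ≈ 111 μT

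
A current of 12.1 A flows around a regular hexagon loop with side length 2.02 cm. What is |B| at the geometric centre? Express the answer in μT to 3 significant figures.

B ≈ 415 μT

Each side is a finite straight segment at perpendicular distance d = a/(2 tan(π/6)) = 0.01749 m from the centre, with end-angles ±π/6.
One side contributes B₁ = (μ₀I/4πd)·2 sin(π/6) = 6.92×10⁻⁵ T.
All 6 sides add in the same direction: B = 6 × 6.92×10⁻⁵ = 4.15×10⁻⁴ T.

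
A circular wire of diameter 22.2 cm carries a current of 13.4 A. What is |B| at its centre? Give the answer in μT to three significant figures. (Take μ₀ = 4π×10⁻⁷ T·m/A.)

B ≈ 75.9 μT

At the centre of a circular loop the Biot–Savart law gives B = μ₀I/(2R) (so R = 0.111 m).
B = (4π×10⁻⁷ × 13.4) / (2 × 0.111) = 7.59×10⁻⁵ T.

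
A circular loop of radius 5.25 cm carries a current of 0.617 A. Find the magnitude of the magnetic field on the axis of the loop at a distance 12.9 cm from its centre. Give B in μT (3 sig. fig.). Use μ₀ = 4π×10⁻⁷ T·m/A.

B ≈ 0.396 μT

On the axis of a circular loop, B = μ₀IR² / [2(R²+z²)^(3/2)].
R² + z² = (0.0525)² + (0.129)² = 0.0194 m², and (R²+z²)^(3/2) = 2.70×10⁻³ m³.
B = (4π×10⁻⁷ × 0.617 × 0.002756) / (2 × 2.70×10⁻³) = 3.96×10⁻⁷ T.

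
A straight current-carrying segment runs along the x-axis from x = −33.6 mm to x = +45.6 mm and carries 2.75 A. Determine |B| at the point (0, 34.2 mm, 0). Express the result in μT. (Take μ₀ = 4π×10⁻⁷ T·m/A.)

For a finite straight segment, B = (μ₀I/4πd)(sinθ₁ + sinθ₂), where θ₁, θ₂ are the angles from the perpendicular to each end.
The perpendicular distance is d = 0.0342 m; the end-offsets along the wire are a = 0.0336 m and b = 0.0456 m.
sinθ₁ = 0.0336/√(0.0336²+0.0342²) = 0.7008; sinθ₂ = 0.0456/√(0.0456²+0.0342²) = 0.8000.
B = (4π×10⁻⁷ × 2.75) / (4π × 0.0342) × (0.7008 + 0.8000) = 1.21×10⁻⁵ T.

B ≈ 12.1 μT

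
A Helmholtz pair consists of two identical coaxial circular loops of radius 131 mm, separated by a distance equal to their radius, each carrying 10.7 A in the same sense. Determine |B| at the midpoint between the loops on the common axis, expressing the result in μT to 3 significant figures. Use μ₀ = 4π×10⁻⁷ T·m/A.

B ≈ 73.4 μT

Each loop contributes B = μ₀IR²/[2(R²+z²)^(3/2)] on the axis, with z measured from that loop.
Loop 1 (z = 0.0655 m): B₁ = 3.67×10⁻⁵ T. Loop 2 (z = 0.0655 m): B₂ = 3.67×10⁻⁵ T.
The fields add: B = B₁ + B₂ = 7.34×10⁻⁵ T.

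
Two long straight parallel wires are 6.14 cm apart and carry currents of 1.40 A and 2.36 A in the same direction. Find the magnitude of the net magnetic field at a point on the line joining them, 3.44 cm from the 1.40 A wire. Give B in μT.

Each long wire gives B = μ₀I/(2πd). Distances are d₁ = 0.0344 m and d₂ = 0.027 m.
B₁ = 8.14×10⁻⁶ T, B₂ = 1.75×10⁻⁵ T.
Between parallel currents the two contributions point in opposite directions, so they subtract. B = |B₁ − B₂| = |8.14×10⁻⁶ − 1.75×10⁻⁵| = 9.34×10⁻⁶ T.

B ≈ 9.34 μT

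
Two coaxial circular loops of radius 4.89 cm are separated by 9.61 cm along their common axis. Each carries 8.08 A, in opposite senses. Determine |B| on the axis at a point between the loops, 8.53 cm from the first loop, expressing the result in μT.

B ≈ 83.9 μT

Each loop contributes B = μ₀IR²/[2(R²+z²)^(3/2)] on the axis, with z measured from that loop.
Loop 1 (z = 0.0853 m): B₁ = 1.28×10⁻⁵ T. Loop 2 (z = 0.0108 m): B₂ = 9.67×10⁻⁵ T.
The fields oppose: B = |B₁ − B₂| = 8.39×10⁻⁵ T.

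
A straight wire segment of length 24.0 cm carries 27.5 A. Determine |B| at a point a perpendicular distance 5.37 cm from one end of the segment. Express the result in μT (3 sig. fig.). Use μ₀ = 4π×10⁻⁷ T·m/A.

B ≈ 50.0 μT

For a finite straight segment, B = (μ₀I/4πd)(sinθ₁ + sinθ₂), where θ₁, θ₂ are the angles from the perpendicular to each end.
The perpendicular foot is at one end, so the two end-offsets along the wire are 0 and L = 0.24 m.
sinθ₁ = 0/√(0²+0.0537²) = 0.0000; sinθ₂ = 0.24/√(0.24²+0.0537²) = 0.9759.
B = (4π×10⁻⁷ × 27.5) / (4π × 0.0537) × (0.0000 + 0.9759) = 5.00×10⁻⁵ T.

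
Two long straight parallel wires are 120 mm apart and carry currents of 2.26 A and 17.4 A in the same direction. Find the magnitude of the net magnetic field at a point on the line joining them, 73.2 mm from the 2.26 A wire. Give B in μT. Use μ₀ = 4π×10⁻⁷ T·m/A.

Each long wire gives B = μ₀I/(2πd). Distances are d₁ = 0.0732 m and d₂ = 0.0468 m.
B₁ = 6.17×10⁻⁶ T, B₂ = 7.44×10⁻⁵ T.
Between parallel currents the two contributions point in opposite directions, so they subtract. B = |B₁ − B₂| = |6.17×10⁻⁶ − 7.44×10⁻⁵| = 6.82×10⁻⁵ T.

B ≈ 68.2 μT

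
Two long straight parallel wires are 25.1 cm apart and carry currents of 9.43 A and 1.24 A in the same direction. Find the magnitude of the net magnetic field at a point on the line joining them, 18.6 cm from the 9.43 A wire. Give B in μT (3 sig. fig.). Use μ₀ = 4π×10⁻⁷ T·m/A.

B ≈ 6.32 μT

Each long wire gives B = μ₀I/(2πd). Distances are d₁ = 0.186 m and d₂ = 0.065 m.
B₁ = 1.01×10⁻⁵ T, B₂ = 3.82×10⁻⁶ T.
Between parallel currents the two contributions point in opposite directions, so they subtract. B = |B₁ − B₂| = |1.01×10⁻⁵ − 3.82×10⁻⁶| = 6.32×10⁻⁶ T.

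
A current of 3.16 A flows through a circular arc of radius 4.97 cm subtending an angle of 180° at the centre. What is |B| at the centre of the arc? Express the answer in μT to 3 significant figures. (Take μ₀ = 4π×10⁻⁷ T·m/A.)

B ≈ 20.0 μT

The Biot–Savart field of a circular arc at its centre is B = μ₀Iφ/(4πR), with φ = 3.142 rad.
B = (4π×10⁻⁷ × 3.16 × 3.142) / (4π × 0.0497) = 2.00×10⁻⁵ T.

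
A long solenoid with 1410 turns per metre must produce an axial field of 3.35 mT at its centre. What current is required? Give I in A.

Inside a long solenoid B = μ₀nI with n = 1410 m⁻¹, so I = B/(μ₀n).
I = 3.35×10⁻³ / (4π×10⁻⁷ × 1410) = 1.89 A.

I ≈ 1.89 A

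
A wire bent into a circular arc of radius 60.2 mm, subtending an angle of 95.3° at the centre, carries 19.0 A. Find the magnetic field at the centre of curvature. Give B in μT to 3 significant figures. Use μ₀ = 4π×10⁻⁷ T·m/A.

The Biot–Savart field of a circular arc at its centre is B = μ₀Iφ/(4πR), with φ = 1.663 rad.
B = (4π×10⁻⁷ × 19.0 × 1.663) / (4π × 0.0602) = 5.25×10⁻⁵ T.

B ≈ 52.5 μT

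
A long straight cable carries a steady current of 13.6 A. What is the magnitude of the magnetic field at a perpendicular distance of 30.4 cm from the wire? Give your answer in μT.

B ≈ 8.95 μT

For an infinitely long straight wire, B = μ₀I/(2πd).
B = (4π×10⁻⁷ × 13.6) / (2π × 0.304) = 8.95×10⁻⁶ T.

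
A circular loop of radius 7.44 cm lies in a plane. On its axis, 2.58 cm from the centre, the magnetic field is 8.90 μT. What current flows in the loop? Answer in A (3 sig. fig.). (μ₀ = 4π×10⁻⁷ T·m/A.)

I ≈ 1.25 A

On the axis of a loop, B = μ₀IR²/[2(R²+z²)^(3/2)], so I = 2B(R²+z²)^(3/2)/(μ₀R²).
R² + z² = 0.005535 + 0.0006656 = 0.006201 m²; raised to 3/2 gives 4.88×10⁻⁴ m³.
I = 2 × 8.90×10⁻⁶ × 4.88×10⁻⁴ / (1.26×10⁻⁶ × 0.005535) = 1.25 A.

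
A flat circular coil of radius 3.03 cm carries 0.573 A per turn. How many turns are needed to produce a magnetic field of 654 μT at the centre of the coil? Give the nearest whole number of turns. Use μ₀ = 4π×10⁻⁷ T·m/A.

N = 55

For an N-turn coil, B = Nμ₀I/(2R). A single turn gives B₁ = 1.19×10⁻⁵ T with R = 0.0303 m.
N = B/B₁ = 6.54×10⁻⁴ / 1.19×10⁻⁵ = 55.04.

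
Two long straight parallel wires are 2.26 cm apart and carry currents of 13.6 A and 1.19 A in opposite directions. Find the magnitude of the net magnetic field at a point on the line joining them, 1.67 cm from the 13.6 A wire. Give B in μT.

Each long wire gives B = μ₀I/(2πd). Distances are d₁ = 0.0167 m and d₂ = 0.0059 m.
B₁ = 1.63×10⁻⁴ T, B₂ = 4.03×10⁻⁵ T.
Between antiparallel currents both contributions point the same way, so they add. B = B₁ + B₂ = 1.63×10⁻⁴ + 4.03×10⁻⁵ = 2.03×10⁻⁴ T.

B ≈ 203 μT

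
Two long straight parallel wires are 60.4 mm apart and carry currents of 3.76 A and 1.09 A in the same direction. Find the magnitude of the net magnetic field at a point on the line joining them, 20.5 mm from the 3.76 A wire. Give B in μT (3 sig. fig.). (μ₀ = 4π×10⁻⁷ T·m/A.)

Each long wire gives B = μ₀I/(2πd). Distances are d₁ = 0.0205 m and d₂ = 0.0399 m.
B₁ = 3.67×10⁻⁵ T, B₂ = 5.46×10⁻⁶ T.
Between parallel currents the two contributions point in opposite directions, so they subtract. B = |B₁ − B₂| = |3.67×10⁻⁵ − 5.46×10⁻⁶| = 3.12×10⁻⁵ T.

B ≈ 31.2 μT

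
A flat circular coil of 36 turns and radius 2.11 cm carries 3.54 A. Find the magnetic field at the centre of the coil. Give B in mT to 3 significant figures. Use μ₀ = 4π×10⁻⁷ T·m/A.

For an N-turn flat coil, B = Nμ₀I/(2R) with R = 0.0211 m.
B = 36 × 1.05×10⁻⁴ T = 3.79×10⁻³ T.

B ≈ 3.79 mT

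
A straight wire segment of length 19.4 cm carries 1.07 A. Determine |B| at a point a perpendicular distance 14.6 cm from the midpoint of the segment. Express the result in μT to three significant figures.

B ≈ 0.811 μT

For a finite straight segment, B = (μ₀I/4πd)(sinθ₁ + sinθ₂), where θ₁, θ₂ are the angles from the perpendicular to each end.
The perpendicular from the point meets the wire at its midpoint, so each end is L/2 = 0.097 m away along the wire.
sinθ₁ = 0.097/√(0.097²+0.146²) = 0.5534; sinθ₂ = 0.097/√(0.097²+0.146²) = 0.5534.
B = (4π×10⁻⁷ × 1.07) / (4π × 0.146) × (0.5534 + 0.5534) = 8.11×10⁻⁷ T.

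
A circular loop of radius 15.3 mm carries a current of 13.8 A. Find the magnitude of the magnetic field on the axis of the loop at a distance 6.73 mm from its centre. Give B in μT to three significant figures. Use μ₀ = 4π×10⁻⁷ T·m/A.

B ≈ 435 μT

On the axis of a circular loop, B = μ₀IR² / [2(R²+z²)^(3/2)].
R² + z² = (0.0153)² + (0.00673)² = 0.0002794 m², and (R²+z²)^(3/2) = 4.67×10⁻⁶ m³.
B = (4π×10⁻⁷ × 13.8 × 0.0002341) / (2 × 4.67×10⁻⁶) = 4.35×10⁻⁴ T.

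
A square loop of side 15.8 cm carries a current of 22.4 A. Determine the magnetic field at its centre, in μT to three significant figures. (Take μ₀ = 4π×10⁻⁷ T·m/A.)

B ≈ 160 μT

Each side is a finite straight segment at perpendicular distance d = a/(2 tan(π/4)) = 0.079 m from the centre, with end-angles ±π/4.
One side contributes B₁ = (μ₀I/4πd)·2 sin(π/4) = 4.01×10⁻⁵ T.
All 4 sides add in the same direction: B = 4 × 4.01×10⁻⁵ = 1.60×10⁻⁴ T.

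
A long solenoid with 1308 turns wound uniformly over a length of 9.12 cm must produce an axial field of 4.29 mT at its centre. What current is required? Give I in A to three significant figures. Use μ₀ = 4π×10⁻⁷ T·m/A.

I ≈ 0.238 A

Inside a long solenoid B = μ₀nI with n = 1.434×10⁴ m⁻¹, so I = B/(μ₀n).
I = 4.29×10⁻³ / (4π×10⁻⁷ × 1.434×10⁴) = 0.238 A.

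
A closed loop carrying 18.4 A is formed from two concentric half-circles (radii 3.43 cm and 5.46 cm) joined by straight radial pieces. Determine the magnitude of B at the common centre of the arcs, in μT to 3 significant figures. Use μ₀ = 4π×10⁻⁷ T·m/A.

B ≈ 62.7 μT

The radial connectors point toward the centre, so dl × r̂ = 0 and they contribute nothing.
Each semicircle gives μ₀I/(4R): inner arc 1.69×10⁻⁴ T, outer arc 1.06×10⁻⁴ T.
The two arcs carry current in opposite angular senses, so their fields oppose: B = |1.69×10⁻⁴ − 1.06×10⁻⁴| = 6.27×10⁻⁵ T.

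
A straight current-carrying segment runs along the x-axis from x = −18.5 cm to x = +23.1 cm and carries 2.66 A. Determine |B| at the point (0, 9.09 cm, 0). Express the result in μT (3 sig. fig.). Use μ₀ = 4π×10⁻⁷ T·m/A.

For a finite straight segment, B = (μ₀I/4πd)(sinθ₁ + sinθ₂), where θ₁, θ₂ are the angles from the perpendicular to each end.
The perpendicular distance is d = 0.0909 m; the end-offsets along the wire are a = 0.185 m and b = 0.231 m.
sinθ₁ = 0.185/√(0.185²+0.0909²) = 0.8975; sinθ₂ = 0.231/√(0.231²+0.0909²) = 0.9305.
B = (4π×10⁻⁷ × 2.66) / (4π × 0.0909) × (0.8975 + 0.9305) = 5.35×10⁻⁶ T.

B ≈ 5.35 μT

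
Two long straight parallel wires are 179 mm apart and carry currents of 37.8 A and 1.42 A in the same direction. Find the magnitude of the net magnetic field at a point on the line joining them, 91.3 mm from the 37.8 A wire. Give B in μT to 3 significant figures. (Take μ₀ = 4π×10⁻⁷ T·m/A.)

Each long wire gives B = μ₀I/(2πd). Distances are d₁ = 0.0913 m and d₂ = 0.0877 m.
B₁ = 8.28×10⁻⁵ T, B₂ = 3.24×10⁻⁶ T.
Between parallel currents the two contributions point in opposite directions, so they subtract. B = |B₁ − B₂| = |8.28×10⁻⁵ − 3.24×10⁻⁶| = 7.96×10⁻⁵ T.

B ≈ 79.6 μT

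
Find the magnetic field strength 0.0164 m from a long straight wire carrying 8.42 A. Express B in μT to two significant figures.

B ≈ 100 μT

For an infinitely long straight wire, B = μ₀I/(2πd).
B = (4π×10⁻⁷ × 8.42) / (2π × 0.0164) = 1.03×10⁻⁴ T.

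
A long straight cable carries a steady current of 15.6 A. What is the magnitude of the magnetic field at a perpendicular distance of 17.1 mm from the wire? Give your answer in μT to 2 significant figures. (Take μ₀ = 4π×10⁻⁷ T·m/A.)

B ≈ 180 μT

For an infinitely long straight wire, B = μ₀I/(2πd).
B = (4π×10⁻⁷ × 15.6) / (2π × 0.0171) = 1.82×10⁻⁴ T.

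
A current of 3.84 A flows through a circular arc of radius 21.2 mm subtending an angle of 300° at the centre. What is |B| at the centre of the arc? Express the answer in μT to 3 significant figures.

B ≈ 94.8 μT

The Biot–Savart field of a circular arc at its centre is B = μ₀Iφ/(4πR), with φ = 5.236 rad.
B = (4π×10⁻⁷ × 3.84 × 5.236) / (4π × 0.0212) = 9.48×10⁻⁵ T.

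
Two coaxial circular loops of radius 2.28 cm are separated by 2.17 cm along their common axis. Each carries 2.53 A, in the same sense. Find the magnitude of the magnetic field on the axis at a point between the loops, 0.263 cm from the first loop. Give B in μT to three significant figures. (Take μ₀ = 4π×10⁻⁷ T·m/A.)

B ≈ 99.8 μT

Each loop contributes B = μ₀IR²/[2(R²+z²)^(3/2)] on the axis, with z measured from that loop.
Loop 1 (z = 0.00263 m): B₁ = 6.84×10⁻⁵ T. Loop 2 (z = 0.01907 m): B₂ = 3.15×10⁻⁵ T.
The fields add: B = B₁ + B₂ = 9.98×10⁻⁵ T.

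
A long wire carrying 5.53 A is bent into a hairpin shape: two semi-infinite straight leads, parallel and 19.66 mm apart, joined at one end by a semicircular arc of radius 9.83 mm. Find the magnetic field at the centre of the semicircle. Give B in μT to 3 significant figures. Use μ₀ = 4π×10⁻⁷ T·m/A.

The semicircular arc contributes B_arc = μ₀I·π/(4πR) = μ₀I/(4R) = 1.77×10⁻⁴ T.
Each semi-infinite lead is at perpendicular distance R = 0.00983 m from the centre, with the perpendicular foot at its near end, so it contributes μ₀I/(4πR); both point the same way, together 1.13×10⁻⁴ T.
Arc and leads all point the same direction: B = 1.77×10⁻⁴ + 1.13×10⁻⁴ = 2.89×10⁻⁴ T.

B ≈ 289 μT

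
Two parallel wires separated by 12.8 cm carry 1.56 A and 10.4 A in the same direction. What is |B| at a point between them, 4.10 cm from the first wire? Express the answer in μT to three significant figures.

B ≈ 16.3 μT

Each long wire gives B = μ₀I/(2πd). Distances are d₁ = 0.041 m and d₂ = 0.087 m.
B₁ = 7.61×10⁻⁶ T, B₂ = 2.39×10⁻⁵ T.
Between parallel currents the two contributions point in opposite directions, so they subtract. B = |B₁ − B₂| = |7.61×10⁻⁶ − 2.39×10⁻⁵| = 1.63×10⁻⁵ T.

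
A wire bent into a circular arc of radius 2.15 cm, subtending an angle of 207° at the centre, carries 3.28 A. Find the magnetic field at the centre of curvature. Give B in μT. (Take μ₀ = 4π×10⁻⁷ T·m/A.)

B ≈ 55.1 μT

The Biot–Savart field of a circular arc at its centre is B = μ₀Iφ/(4πR), with φ = 3.613 rad.
B = (4π×10⁻⁷ × 3.28 × 3.613) / (4π × 0.0215) = 5.51×10⁻⁵ T.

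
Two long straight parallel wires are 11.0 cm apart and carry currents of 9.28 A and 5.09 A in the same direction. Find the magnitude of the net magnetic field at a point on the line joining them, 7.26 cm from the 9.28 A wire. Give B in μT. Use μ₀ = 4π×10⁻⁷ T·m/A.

B ≈ 1.65 μT

Each long wire gives B = μ₀I/(2πd). Distances are d₁ = 0.0726 m and d₂ = 0.0374 m.
B₁ = 2.56×10⁻⁵ T, B₂ = 2.72×10⁻⁵ T.
Between parallel currents the two contributions point in opposite directions, so they subtract. B = |B₁ − B₂| = |2.56×10⁻⁵ − 2.72×10⁻⁵| = 1.65×10⁻⁶ T.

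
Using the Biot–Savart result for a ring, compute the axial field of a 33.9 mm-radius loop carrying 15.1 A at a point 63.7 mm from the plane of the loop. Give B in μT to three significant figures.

On the axis of a circular loop, B = μ₀IR² / [2(R²+z²)^(3/2)].
R² + z² = (0.0339)² + (0.0637)² = 0.005207 m², and (R²+z²)^(3/2) = 3.76×10⁻⁴ m³.
B = (4π×10⁻⁷ × 15.1 × 0.001149) / (2 × 3.76×10⁻⁴) = 2.90×10⁻⁵ T.

B ≈ 29.0 μT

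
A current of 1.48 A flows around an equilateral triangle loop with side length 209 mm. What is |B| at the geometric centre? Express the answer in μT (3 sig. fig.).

Each side is a finite straight segment at perpendicular distance d = a/(2 tan(π/3)) = 0.06033 m from the centre, with end-angles ±π/3.
One side contributes B₁ = (μ₀I/4πd)·2 sin(π/3) = 4.25×10⁻⁶ T.
All 3 sides add in the same direction: B = 3 × 4.25×10⁻⁶ = 1.27×10⁻⁵ T.

B ≈ 12.7 μT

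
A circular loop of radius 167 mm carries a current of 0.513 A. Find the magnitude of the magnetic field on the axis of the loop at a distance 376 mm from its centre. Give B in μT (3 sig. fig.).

On the axis of a circular loop, B = μ₀IR² / [2(R²+z²)^(3/2)].
R² + z² = (0.167)² + (0.376)² = 0.1693 m², and (R²+z²)^(3/2) = 6.96×10⁻² m³.
B = (4π×10⁻⁷ × 0.513 × 0.02789) / (2 × 6.96×10⁻²) = 1.29×10⁻⁷ T.

B ≈ 0.129 μT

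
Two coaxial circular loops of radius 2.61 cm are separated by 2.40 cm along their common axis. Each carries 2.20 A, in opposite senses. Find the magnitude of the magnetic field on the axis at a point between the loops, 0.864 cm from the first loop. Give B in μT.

Each loop contributes B = μ₀IR²/[2(R²+z²)^(3/2)] on the axis, with z measured from that loop.
Loop 1 (z = 0.00864 m): B₁ = 4.53×10⁻⁵ T. Loop 2 (z = 0.01536 m): B₂ = 3.39×10⁻⁵ T.
The fields oppose: B = |B₁ − B₂| = 1.14×10⁻⁵ T.

B ≈ 11.4 μT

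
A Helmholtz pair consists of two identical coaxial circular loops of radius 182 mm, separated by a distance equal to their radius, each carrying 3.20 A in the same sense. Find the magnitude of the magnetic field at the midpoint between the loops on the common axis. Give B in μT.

B ≈ 15.8 μT

Each loop contributes B = μ₀IR²/[2(R²+z²)^(3/2)] on the axis, with z measured from that loop.
Loop 1 (z = 0.091 m): B₁ = 7.90×10⁻⁶ T. Loop 2 (z = 0.091 m): B₂ = 7.90×10⁻⁶ T.
The fields add: B = B₁ + B₂ = 1.58×10⁻⁵ T.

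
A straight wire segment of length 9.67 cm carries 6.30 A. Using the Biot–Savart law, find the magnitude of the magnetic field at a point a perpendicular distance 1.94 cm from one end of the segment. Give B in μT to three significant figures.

For a finite straight segment, B = (μ₀I/4πd)(sinθ₁ + sinθ₂), where θ₁, θ₂ are the angles from the perpendicular to each end.
The perpendicular foot is at one end, so the two end-offsets along the wire are 0 and L = 0.0967 m.
sinθ₁ = 0/√(0²+0.0194²) = 0.0000; sinθ₂ = 0.0967/√(0.0967²+0.0194²) = 0.9805.
B = (4π×10⁻⁷ × 6.30) / (4π × 0.0194) × (0.0000 + 0.9805) = 3.18×10⁻⁵ T.

B ≈ 31.8 μT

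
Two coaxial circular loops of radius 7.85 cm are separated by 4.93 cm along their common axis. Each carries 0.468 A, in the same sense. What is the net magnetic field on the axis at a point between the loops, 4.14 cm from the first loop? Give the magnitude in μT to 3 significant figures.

Each loop contributes B = μ₀IR²/[2(R²+z²)^(3/2)] on the axis, with z measured from that loop.
Loop 1 (z = 0.0414 m): B₁ = 2.59×10⁻⁶ T. Loop 2 (z = 0.0079 m): B₂ = 3.69×10⁻⁶ T.
The fields add: B = B₁ + B₂ = 6.28×10⁻⁶ T.

B ≈ 6.28 μT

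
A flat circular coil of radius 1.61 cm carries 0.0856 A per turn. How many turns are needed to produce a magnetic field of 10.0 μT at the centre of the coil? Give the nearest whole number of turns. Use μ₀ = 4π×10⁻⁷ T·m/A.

N = 3

For an N-turn coil, B = Nμ₀I/(2R). A single turn gives B₁ = 3.34×10⁻⁶ T with R = 0.0161 m.
N = B/B₁ = 1.00×10⁻⁵ / 3.34×10⁻⁶ = 2.99.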